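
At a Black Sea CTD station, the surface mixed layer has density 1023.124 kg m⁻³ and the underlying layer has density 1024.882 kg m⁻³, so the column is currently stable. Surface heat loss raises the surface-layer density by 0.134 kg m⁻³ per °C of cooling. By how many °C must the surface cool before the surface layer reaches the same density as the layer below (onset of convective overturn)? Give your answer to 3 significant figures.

13.1 °C

Density deficit of the surface layer: 1024.882 − 1023.124 = 1.758 kg m⁻³.
Required change = 1.758 / 0.134 = 13.1 °C.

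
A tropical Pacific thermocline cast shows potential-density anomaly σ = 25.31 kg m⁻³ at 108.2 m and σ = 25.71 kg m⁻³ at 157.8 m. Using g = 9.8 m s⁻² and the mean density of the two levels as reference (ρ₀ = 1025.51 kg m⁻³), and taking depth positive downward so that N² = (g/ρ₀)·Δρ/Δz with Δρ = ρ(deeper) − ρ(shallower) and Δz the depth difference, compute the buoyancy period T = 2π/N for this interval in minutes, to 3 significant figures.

11.9 min

Δρ = 1025.71 − 1025.31 = 0.40 kg m⁻³ over Δz = 157.8 − 108.2 = 49.6 m.
N² = (9.8/1025.51) × (0.40/49.6) = 7.7066 × 10⁻⁵ s⁻².
N = √(7.7066 × 10⁻⁵) = 8.7787 × 10⁻³ rad s⁻¹, so T = 2π/N = 715.73 s = 11.929 min ≈ 11.9 min.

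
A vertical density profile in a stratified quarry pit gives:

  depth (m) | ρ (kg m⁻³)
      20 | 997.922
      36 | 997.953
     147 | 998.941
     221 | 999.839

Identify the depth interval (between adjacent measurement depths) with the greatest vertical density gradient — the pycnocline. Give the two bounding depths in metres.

147–221 m

Compute the density gradient over each adjacent pair:
  20–36 m: Δρ/Δz = 0.031/16 = 1.9 × 10⁻³ kg m⁻⁴
  36–147 m: Δρ/Δz = 0.988/111 = 8.9 × 10⁻³ kg m⁻⁴
  147–221 m: Δρ/Δz = 0.898/74 = 0.012 kg m⁻⁴
The largest gradient is in the 147–221 m interval — the pycnocline.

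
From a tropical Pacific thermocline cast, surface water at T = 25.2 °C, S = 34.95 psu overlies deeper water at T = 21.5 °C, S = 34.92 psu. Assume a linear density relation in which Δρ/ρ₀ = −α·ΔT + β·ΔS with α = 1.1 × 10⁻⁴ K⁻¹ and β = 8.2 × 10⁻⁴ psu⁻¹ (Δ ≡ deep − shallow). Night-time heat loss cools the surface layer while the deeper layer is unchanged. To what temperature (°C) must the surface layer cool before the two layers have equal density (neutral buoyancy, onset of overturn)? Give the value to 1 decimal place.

21.7 °C

Neutral buoyancy requires Δρ = 0, i.e. −α(T_deep − T_surf′) + β(S_deep − S_surf) = 0.
T_surf′ = T_deep − (β/α)·ΔS = 21.5 − (8.2 × 10⁻⁴/1.1 × 10⁻⁴)·(-0.03) = 21.724 °C.
Cooling required: 25.2 − (21.724) = 3.476 °C.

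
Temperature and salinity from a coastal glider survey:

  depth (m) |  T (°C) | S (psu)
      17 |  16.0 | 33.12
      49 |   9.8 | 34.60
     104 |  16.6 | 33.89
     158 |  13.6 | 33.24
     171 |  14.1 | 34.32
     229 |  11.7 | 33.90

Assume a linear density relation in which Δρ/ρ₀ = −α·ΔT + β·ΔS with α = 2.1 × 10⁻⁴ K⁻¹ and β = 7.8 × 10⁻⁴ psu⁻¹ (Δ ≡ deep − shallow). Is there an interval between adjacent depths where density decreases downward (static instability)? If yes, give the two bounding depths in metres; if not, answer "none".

Evaluate Δρ/ρ₀ = −αΔT + βΔS across each adjacent pair:
  17–49 m: −αΔT+βΔS = −(2.1 × 10⁻⁴)(-6.2)+(7.8 × 10⁻⁴)(+1.48) = 2.5 × 10⁻³ → stable
  49–104 m: −αΔT+βΔS = −(2.1 × 10⁻⁴)(+6.8)+(7.8 × 10⁻⁴)(-0.71) = -2.0 × 10⁻³ → UNSTABLE
  104–158 m: −αΔT+βΔS = −(2.1 × 10⁻⁴)(-3.0)+(7.8 × 10⁻⁴)(-0.65) = 1.2 × 10⁻⁴ → stable
  158–171 m: −αΔT+βΔS = −(2.1 × 10⁻⁴)(+0.5)+(7.8 × 10⁻⁴)(+1.08) = 7.4 × 10⁻⁴ → stable
  171–229 m: −αΔT+βΔS = −(2.1 × 10⁻⁴)(-2.4)+(7.8 × 10⁻⁴)(-0.42) = 1.8 × 10⁻⁴ → stable
The 49–104 m interval has Δρ < 0: lighter water underlies denser water.

49–104 m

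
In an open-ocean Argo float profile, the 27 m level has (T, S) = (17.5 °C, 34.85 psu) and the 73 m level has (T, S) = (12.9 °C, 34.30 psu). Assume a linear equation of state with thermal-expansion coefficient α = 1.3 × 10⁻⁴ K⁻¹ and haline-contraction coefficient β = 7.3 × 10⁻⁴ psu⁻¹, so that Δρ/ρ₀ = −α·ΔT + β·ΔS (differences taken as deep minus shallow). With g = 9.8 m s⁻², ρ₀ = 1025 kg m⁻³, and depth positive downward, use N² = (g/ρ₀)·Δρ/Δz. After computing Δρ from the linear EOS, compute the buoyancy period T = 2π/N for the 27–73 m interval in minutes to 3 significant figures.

ΔT = -4.6 K, ΔS = -0.55 psu (deep − shallow).
Δρ/ρ₀ = −αΔT + βΔS = 5.98 × 10⁻⁴ − 4.015 × 10⁻⁴ = 1.965 × 10⁻⁴, so Δρ ≈ 0.2014 kg m⁻³.
N² = (g/ρ₀)·Δρ/Δz = g·(Δρ/ρ₀)/Δz = 9.8 × 1.965 × 10⁻⁴ / 46 = 4.1863 × 10⁻⁵ s⁻².
N = √(4.1863 × 10⁻⁵) = 6.4702 × 10⁻³ rad s⁻¹ → T = 2π/N = 971.10 s = 16.185 min ≈ 16.2 min.

16.2 min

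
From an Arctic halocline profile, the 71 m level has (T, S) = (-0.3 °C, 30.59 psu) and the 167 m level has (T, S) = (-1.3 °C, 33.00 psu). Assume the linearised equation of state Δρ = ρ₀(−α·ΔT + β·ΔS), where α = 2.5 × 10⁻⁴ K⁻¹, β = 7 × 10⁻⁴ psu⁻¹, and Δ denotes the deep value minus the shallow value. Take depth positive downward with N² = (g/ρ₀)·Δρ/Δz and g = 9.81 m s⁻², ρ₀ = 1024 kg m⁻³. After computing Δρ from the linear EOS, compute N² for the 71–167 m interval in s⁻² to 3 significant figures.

1.98 × 10⁻⁴ s⁻²

ΔT = -1.0 K, ΔS = +2.41 psu (deep − shallow).
Δρ/ρ₀ = −αΔT + βΔS = 2.50 × 10⁻⁴ + 1.687 × 10⁻³ = 1.937 × 10⁻³, so Δρ ≈ 1.983 kg m⁻³.
N² = (g/ρ₀)·Δρ/Δz = g·(Δρ/ρ₀)/Δz = 9.81 × 1.937 × 10⁻³ / 96 = 1.9794 × 10⁻⁴ s⁻² ≈ 1.98 × 10⁻⁴ s⁻².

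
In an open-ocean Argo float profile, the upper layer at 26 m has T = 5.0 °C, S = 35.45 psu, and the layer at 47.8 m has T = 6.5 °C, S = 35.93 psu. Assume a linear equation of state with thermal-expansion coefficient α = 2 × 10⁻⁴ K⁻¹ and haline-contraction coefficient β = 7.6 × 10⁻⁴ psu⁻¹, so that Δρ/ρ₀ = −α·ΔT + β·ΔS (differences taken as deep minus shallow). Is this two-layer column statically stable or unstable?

stable

ΔT = 6.5 − 5.0 = +1.5 K and ΔS = 35.93 − 35.45 = +0.48 psu (deep − shallow).
−αΔT = -3.00 × 10⁻⁴; βΔS = 3.648 × 10⁻⁴; sum Δρ/ρ₀ = 6.48 × 10⁻⁵.
Δρ/ρ₀ > 0, so Δρ > 0: deeper water is denser → statically stable.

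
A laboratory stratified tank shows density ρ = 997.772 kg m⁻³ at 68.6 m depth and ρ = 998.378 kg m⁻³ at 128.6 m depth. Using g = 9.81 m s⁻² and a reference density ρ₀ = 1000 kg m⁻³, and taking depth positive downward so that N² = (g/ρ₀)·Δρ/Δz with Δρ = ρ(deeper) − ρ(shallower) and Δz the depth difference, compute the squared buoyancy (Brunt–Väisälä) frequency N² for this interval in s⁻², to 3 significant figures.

Δρ = 998.378 − 997.772 = 0.606 kg m⁻³ over Δz = 128.6 − 68.6 = 60 m.
N² = (9.81/1000) × (0.606/60) = 9.9081 × 10⁻⁵ s⁻² ≈ 9.91 × 10⁻⁵ s⁻².
A positive N² confirms static stability across the interval.

9.91 × 10⁻⁵ s⁻²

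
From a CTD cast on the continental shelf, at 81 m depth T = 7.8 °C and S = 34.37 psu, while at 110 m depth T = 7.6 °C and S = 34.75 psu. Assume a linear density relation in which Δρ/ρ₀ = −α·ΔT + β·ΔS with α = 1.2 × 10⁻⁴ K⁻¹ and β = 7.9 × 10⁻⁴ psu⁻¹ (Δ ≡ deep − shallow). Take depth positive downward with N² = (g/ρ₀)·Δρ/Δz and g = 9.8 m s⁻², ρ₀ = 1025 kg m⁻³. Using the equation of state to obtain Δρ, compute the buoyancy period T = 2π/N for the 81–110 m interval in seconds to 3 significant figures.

ΔT = -0.2 K, ΔS = +0.38 psu (deep − shallow).
Δρ/ρ₀ = −αΔT + βΔS = 2.40 × 10⁻⁵ + 3.002 × 10⁻⁴ = 3.242 × 10⁻⁴, so Δρ ≈ 0.3323 kg m⁻³.
N² = (g/ρ₀)·Δρ/Δz = g·(Δρ/ρ₀)/Δz = 9.8 × 3.242 × 10⁻⁴ / 29 = 1.0956 × 10⁻⁴ s⁻².
N = √(1.0956 × 10⁻⁴) = 0.010467 rad s⁻¹ → T = 2π/N = 600.29 s ≈ 600 s.

600 s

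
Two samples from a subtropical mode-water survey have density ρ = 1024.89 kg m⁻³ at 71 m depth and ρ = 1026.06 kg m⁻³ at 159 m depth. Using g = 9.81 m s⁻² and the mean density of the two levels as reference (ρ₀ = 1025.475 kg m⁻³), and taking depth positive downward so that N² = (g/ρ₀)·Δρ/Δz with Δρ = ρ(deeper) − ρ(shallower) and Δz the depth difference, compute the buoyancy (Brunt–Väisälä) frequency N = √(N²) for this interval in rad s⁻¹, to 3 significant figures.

Δρ = 1026.06 − 1024.89 = 1.17 kg m⁻³ over Δz = 159 − 71 = 88 m.
N² = (9.81/1025.475) × (1.17/88) = 1.2719 × 10⁻⁴ s⁻².
N = √(1.2719 × 10⁻⁴) = 0.011278 rad s⁻¹ ≈ 0.0113 rad s⁻¹.
N² > 0, so the interval is statically stable.

0.0113 rad s⁻¹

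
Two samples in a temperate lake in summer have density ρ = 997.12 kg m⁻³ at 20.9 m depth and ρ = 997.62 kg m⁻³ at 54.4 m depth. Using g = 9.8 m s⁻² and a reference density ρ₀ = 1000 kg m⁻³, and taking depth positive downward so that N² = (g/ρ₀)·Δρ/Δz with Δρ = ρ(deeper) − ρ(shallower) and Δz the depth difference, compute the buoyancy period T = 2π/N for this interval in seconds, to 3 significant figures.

520 s

Δρ = 997.62 − 997.12 = 0.50 kg m⁻³ over Δz = 54.4 − 20.9 = 33.5 m.
N² = (9.8/1000) × (0.50/33.5) = 1.4627 × 10⁻⁴ s⁻².
N = √(1.4627 × 10⁻⁴) = 0.012094 rad s⁻¹, so T = 2π/N = 519.53 s ≈ 520 s.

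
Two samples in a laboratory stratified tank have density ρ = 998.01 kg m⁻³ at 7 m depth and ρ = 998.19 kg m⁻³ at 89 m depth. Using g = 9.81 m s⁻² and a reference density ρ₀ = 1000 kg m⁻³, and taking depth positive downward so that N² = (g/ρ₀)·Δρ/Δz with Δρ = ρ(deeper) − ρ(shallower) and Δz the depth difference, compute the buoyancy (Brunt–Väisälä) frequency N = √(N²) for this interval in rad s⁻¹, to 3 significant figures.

4.64 × 10⁻³ rad s⁻¹

Δρ = 998.19 − 998.01 = 0.18 kg m⁻³ over Δz = 89 − 7 = 82 m.
N² = (9.81/1000) × (0.18/82) = 2.1534 × 10⁻⁵ s⁻².
N = √(2.1534 × 10⁻⁵) = 4.6405 × 10⁻³ rad s⁻¹ ≈ 4.64 × 10⁻³ rad s⁻¹.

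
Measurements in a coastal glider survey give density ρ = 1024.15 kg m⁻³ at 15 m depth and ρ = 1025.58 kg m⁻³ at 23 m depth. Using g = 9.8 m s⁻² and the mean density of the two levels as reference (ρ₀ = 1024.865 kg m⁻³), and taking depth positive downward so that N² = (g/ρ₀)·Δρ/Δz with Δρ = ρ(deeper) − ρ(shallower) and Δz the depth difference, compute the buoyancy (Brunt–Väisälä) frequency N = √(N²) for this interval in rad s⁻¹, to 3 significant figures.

0.0413 rad s⁻¹

Δρ = 1025.58 − 1024.15 = 1.43 kg m⁻³ over Δz = 23 − 15 = 8 m.
N² = (9.8/1024.865) × (1.43/8) = 1.7092 × 10⁻³ s⁻².
N = √(1.7092 × 10⁻³) = 0.041342 rad s⁻¹ ≈ 0.0413 rad s⁻¹.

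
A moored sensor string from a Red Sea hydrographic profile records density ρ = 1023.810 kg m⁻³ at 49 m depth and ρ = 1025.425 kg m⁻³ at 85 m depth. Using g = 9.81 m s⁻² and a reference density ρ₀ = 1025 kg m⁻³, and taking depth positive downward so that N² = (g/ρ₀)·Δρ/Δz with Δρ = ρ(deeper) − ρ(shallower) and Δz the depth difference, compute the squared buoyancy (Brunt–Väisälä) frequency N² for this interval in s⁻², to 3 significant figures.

4.29 × 10⁻⁴ s⁻²

Δρ = 1025.425 − 1023.810 = 1.615 kg m⁻³ over Δz = 85 − 49 = 36 m.
N² = (9.81/1025) × (1.615/36) = 4.2935 × 10⁻⁴ s⁻² ≈ 4.29 × 10⁻⁴ s⁻².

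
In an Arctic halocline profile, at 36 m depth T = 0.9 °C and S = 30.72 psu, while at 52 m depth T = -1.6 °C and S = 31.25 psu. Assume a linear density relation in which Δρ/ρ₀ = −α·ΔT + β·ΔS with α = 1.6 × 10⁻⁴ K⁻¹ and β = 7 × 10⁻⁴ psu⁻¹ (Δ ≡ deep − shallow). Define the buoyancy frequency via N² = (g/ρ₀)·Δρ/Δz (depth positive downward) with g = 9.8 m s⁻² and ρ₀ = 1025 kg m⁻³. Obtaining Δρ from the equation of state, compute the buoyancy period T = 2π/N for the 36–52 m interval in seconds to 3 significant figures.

ΔT = -2.5 K, ΔS = +0.53 psu (deep − shallow).
Δρ/ρ₀ = −αΔT + βΔS = 4.00 × 10⁻⁴ + 3.71 × 10⁻⁴ = 7.71 × 10⁻⁴, so Δρ ≈ 0.7903 kg m⁻³.
N² = (g/ρ₀)·Δρ/Δz = g·(Δρ/ρ₀)/Δz = 9.8 × 7.71 × 10⁻⁴ / 16 = 4.7224 × 10⁻⁴ s⁻².
N = √(4.7224 × 10⁻⁴) = 0.021731 rad s⁻¹ → T = 2π/N = 289.13 s ≈ 289 s.

289 s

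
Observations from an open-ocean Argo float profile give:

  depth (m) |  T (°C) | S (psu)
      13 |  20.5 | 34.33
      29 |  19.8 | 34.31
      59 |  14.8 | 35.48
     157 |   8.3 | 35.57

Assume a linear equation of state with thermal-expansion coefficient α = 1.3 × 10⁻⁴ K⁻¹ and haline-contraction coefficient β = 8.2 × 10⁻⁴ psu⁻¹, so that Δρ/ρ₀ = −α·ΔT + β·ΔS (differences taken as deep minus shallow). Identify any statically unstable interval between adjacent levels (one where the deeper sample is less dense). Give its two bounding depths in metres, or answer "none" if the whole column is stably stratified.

none

Evaluate Δρ/ρ₀ = −αΔT + βΔS across each adjacent pair:
  13–29 m: −αΔT+βΔS = −(1.3 × 10⁻⁴)(-0.7)+(8.2 × 10⁻⁴)(-0.02) = 7.5 × 10⁻⁵ → stable
  29–59 m: −αΔT+βΔS = −(1.3 × 10⁻⁴)(-5.0)+(8.2 × 10⁻⁴)(+1.17) = 1.6 × 10⁻³ → stable
  59–157 m: −αΔT+βΔS = −(1.3 × 10⁻⁴)(-6.5)+(8.2 × 10⁻⁴)(+0.09) = 9.2 × 10⁻⁴ → stable
Every interval has Δρ > 0: the column is stably stratified throughout.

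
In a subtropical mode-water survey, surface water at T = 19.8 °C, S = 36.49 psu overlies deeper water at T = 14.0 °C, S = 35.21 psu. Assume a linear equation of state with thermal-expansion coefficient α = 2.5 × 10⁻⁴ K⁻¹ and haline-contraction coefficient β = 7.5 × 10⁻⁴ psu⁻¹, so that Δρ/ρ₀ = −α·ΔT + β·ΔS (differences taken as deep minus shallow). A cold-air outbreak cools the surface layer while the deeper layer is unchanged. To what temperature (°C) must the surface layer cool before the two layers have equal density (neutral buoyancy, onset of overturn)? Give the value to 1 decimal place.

17.8 °C

Neutral buoyancy requires Δρ = 0, i.e. −α(T_deep − T_surf′) + β(S_deep − S_surf) = 0.
T_surf′ = T_deep − (β/α)·ΔS = 14.0 − (7.5 × 10⁻⁴/2.5 × 10⁻⁴)·(-1.28) = 17.840 °C.
Cooling required: 19.8 − (17.840) = 1.960 °C.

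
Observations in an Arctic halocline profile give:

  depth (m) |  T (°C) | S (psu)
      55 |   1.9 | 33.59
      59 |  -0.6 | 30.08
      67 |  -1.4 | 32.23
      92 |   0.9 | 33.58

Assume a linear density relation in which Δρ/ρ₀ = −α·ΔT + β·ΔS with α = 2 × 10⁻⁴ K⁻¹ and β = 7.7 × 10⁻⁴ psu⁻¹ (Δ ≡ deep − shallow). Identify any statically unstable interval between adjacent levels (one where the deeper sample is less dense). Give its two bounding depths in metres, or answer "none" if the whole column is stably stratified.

55–59 m

Evaluate Δρ/ρ₀ = −αΔT + βΔS across each adjacent pair:
  55–59 m: −αΔT+βΔS = −(2 × 10⁻⁴)(-2.5)+(7.7 × 10⁻⁴)(-3.51) = -2.2 × 10⁻³ → UNSTABLE
  59–67 m: −αΔT+βΔS = −(2 × 10⁻⁴)(-0.8)+(7.7 × 10⁻⁴)(+2.15) = 1.8 × 10⁻³ → stable
  67–92 m: −αΔT+βΔS = −(2 × 10⁻⁴)(+2.3)+(7.7 × 10⁻⁴)(+1.35) = 5.8 × 10⁻⁴ → stable
The 55–59 m interval has Δρ < 0: lighter water underlies denser water.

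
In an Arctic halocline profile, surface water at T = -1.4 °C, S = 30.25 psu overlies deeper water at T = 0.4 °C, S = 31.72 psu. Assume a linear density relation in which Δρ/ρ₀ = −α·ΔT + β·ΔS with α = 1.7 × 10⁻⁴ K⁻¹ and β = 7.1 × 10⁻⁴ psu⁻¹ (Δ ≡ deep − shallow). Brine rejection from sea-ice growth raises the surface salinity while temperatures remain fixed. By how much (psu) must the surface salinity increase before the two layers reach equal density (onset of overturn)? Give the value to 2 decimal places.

Neutral buoyancy requires −α(T_deep − T_surf) + β(S_deep − S_surf′) = 0.
S_surf′ = S_deep − (α/β)·ΔT = 31.72 − (1.7 × 10⁻⁴/7.1 × 10⁻⁴)·(+1.8) = 31.2890 psu.
Increase required: 31.2890 − 30.25 = 1.0390 psu.

1.04 psu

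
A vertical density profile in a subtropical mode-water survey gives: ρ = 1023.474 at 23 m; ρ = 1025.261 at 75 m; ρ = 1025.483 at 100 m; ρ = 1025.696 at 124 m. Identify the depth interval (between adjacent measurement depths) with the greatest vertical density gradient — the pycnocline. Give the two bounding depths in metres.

23–75 m

Compute the density gradient over each adjacent pair:
  23–75 m: Δρ/Δz = 1.787/52 = 0.034 kg m⁻⁴
  75–100 m: Δρ/Δz = 0.222/25 = 8.9 × 10⁻³ kg m⁻⁴
  100–124 m: Δρ/Δz = 0.213/24 = 8.9 × 10⁻³ kg m⁻⁴
The largest gradient is in the 23–75 m interval — the pycnocline.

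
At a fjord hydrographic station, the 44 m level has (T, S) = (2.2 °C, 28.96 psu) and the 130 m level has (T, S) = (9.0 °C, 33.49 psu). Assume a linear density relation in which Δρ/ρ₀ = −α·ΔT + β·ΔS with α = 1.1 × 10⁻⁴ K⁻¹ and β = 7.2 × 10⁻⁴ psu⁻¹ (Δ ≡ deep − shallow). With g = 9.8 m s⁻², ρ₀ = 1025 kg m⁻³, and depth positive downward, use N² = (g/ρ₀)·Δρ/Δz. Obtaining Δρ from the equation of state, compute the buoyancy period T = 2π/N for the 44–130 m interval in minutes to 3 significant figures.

ΔT = +6.8 K, ΔS = +4.53 psu (deep − shallow).
Δρ/ρ₀ = −αΔT + βΔS = -7.48 × 10⁻⁴ + 3.2616 × 10⁻³ = 2.5136 × 10⁻³, so Δρ ≈ 2.576 kg m⁻³.
N² = (g/ρ₀)·Δρ/Δz = g·(Δρ/ρ₀)/Δz = 9.8 × 2.5136 × 10⁻³ / 86 = 2.8643 × 10⁻⁴ s⁻².
N = √(2.8643 × 10⁻⁴) = 0.016924 rad s⁻¹ → T = 2π/N = 371.26 s = 6.1877 min ≈ 6.19 min.

6.19 min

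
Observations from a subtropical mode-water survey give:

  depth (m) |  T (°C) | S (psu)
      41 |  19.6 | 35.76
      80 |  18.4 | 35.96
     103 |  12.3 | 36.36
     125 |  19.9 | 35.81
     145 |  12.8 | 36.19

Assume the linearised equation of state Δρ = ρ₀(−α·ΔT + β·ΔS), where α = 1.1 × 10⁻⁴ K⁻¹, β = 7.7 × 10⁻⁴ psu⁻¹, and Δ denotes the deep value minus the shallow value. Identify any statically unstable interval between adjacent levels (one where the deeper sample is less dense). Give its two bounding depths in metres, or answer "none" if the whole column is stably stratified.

Evaluate Δρ/ρ₀ = −αΔT + βΔS across each adjacent pair:
  41–80 m: −αΔT+βΔS = −(1.1 × 10⁻⁴)(-1.2)+(7.7 × 10⁻⁴)(+0.20) = 2.9 × 10⁻⁴ → stable
  80–103 m: −αΔT+βΔS = −(1.1 × 10⁻⁴)(-6.1)+(7.7 × 10⁻⁴)(+0.40) = 9.8 × 10⁻⁴ → stable
  103–125 m: −αΔT+βΔS = −(1.1 × 10⁻⁴)(+7.6)+(7.7 × 10⁻⁴)(-0.55) = -1.3 × 10⁻³ → UNSTABLE
  125–145 m: −αΔT+βΔS = −(1.1 × 10⁻⁴)(-7.1)+(7.7 × 10⁻⁴)(+0.38) = 1.1 × 10⁻³ → stable
The 103–125 m interval has Δρ < 0: lighter water underlies denser water.

103–125 m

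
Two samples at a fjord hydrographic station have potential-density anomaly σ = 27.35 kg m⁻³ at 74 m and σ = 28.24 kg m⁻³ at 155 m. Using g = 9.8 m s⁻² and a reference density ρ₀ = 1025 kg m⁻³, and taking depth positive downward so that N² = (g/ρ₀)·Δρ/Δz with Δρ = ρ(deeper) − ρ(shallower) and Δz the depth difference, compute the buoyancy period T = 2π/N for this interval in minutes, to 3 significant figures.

Δρ = 1028.24 − 1027.35 = 0.89 kg m⁻³ over Δz = 155 − 74 = 81 m.
N² = (9.8/1025) × (0.89/81) = 1.0505 × 10⁻⁴ s⁻².
N = √(1.0505 × 10⁻⁴) = 0.010249 rad s⁻¹, so T = 2π/N = 613.05 s = 10.217 min ≈ 10.2 min.

10.2 min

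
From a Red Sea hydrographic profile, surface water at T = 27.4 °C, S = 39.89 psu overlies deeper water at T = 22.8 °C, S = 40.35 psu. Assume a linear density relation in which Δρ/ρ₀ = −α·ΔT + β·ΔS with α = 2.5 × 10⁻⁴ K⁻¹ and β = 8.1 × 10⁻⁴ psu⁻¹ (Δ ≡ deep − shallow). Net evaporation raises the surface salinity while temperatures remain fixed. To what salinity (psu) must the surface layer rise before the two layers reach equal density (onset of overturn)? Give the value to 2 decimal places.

Neutral buoyancy requires −α(T_deep − T_surf) + β(S_deep − S_surf′) = 0.
S_surf′ = S_deep − (α/β)·ΔT = 40.35 − (2.5 × 10⁻⁴/8.1 × 10⁻⁴)·(-4.6) = 41.7698 psu.
Increase required: 41.7698 − 39.89 = 1.8798 psu.

41.77 psu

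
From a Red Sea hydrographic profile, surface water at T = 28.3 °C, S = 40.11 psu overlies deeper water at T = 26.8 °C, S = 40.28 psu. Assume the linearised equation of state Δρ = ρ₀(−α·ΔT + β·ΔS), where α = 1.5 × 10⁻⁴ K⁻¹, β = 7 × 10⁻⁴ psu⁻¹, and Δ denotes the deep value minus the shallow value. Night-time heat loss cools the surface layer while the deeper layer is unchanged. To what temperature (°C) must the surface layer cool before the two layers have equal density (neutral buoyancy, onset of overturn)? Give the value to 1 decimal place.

26.0 °C

Neutral buoyancy requires Δρ = 0, i.e. −α(T_deep − T_surf′) + β(S_deep − S_surf) = 0.
T_surf′ = T_deep − (β/α)·ΔS = 26.8 − (7 × 10⁻⁴/1.5 × 10⁻⁴)·(+0.17) = 26.007 °C.
Cooling required: 28.3 − (26.007) = 2.293 °C.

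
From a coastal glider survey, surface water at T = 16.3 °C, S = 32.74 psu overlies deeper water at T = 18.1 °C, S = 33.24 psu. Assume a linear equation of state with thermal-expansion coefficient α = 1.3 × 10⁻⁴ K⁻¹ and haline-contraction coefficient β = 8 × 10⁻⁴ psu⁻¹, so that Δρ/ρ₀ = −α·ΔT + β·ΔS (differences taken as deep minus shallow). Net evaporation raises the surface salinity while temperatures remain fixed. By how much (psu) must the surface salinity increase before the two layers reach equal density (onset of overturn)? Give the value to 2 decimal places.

0.21 psu

Neutral buoyancy requires −α(T_deep − T_surf) + β(S_deep − S_surf′) = 0.
S_surf′ = S_deep − (α/β)·ΔT = 33.24 − (1.3 × 10⁻⁴/8 × 10⁻⁴)·(+1.8) = 32.9475 psu.
Increase required: 32.9475 − 32.74 = 0.2075 psu.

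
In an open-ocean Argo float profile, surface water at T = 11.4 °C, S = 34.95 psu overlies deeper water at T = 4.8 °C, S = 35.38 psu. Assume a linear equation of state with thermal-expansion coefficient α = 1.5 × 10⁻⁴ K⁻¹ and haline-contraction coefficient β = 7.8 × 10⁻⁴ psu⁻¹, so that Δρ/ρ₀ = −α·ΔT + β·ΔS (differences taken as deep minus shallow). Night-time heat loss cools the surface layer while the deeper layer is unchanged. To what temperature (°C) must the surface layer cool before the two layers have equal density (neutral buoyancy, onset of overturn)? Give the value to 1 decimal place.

2.6 °C

Neutral buoyancy requires Δρ = 0, i.e. −α(T_deep − T_surf′) + β(S_deep − S_surf) = 0.
T_surf′ = T_deep − (β/α)·ΔS = 4.8 − (7.8 × 10⁻⁴/1.5 × 10⁻⁴)·(+0.43) = 2.564 °C.
Cooling required: 11.4 − (2.564) = 8.836 °C.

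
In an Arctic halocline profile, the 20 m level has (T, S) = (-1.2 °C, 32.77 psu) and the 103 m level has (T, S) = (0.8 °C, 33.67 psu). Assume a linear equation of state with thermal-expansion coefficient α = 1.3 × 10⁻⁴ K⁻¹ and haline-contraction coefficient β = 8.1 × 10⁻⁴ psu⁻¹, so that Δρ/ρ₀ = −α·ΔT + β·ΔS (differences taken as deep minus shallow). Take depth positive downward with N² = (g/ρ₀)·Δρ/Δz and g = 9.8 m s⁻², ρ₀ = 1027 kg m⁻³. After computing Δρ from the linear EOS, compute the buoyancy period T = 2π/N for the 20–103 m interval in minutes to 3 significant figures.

ΔT = +2.0 K, ΔS = +0.90 psu (deep − shallow).
Δρ/ρ₀ = −αΔT + βΔS = -2.60 × 10⁻⁴ + 7.29 × 10⁻⁴ = 4.69 × 10⁻⁴, so Δρ ≈ 0.4817 kg m⁻³.
N² = (g/ρ₀)·Δρ/Δz = g·(Δρ/ρ₀)/Δz = 9.8 × 4.69 × 10⁻⁴ / 83 = 5.5376 × 10⁻⁵ s⁻².
N = √(5.5376 × 10⁻⁵) = 7.4415 × 10⁻³ rad s⁻¹ → T = 2π/N = 844.34 s = 14.072 min ≈ 14.1 min.

14.1 min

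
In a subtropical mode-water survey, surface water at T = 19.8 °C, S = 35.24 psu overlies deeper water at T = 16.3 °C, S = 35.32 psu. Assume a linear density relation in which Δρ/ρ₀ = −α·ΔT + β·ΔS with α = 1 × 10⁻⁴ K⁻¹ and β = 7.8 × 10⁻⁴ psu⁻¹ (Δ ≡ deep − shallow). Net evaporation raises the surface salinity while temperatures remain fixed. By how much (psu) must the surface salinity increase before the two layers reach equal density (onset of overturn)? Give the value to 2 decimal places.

Neutral buoyancy requires −α(T_deep − T_surf) + β(S_deep − S_surf′) = 0.
S_surf′ = S_deep − (α/β)·ΔT = 35.32 − (1 × 10⁻⁴/7.8 × 10⁻⁴)·(-3.5) = 35.7687 psu.
Increase required: 35.7687 − 35.24 = 0.5287 psu.

0.53 psu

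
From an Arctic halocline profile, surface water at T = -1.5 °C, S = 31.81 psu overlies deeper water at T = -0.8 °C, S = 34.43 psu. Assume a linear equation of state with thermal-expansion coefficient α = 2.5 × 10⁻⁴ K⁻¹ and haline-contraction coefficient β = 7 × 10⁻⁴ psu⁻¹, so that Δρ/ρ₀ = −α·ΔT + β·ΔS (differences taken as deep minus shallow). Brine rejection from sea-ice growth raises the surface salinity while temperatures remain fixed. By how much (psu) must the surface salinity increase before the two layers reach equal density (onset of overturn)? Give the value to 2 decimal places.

Neutral buoyancy requires −α(T_deep − T_surf) + β(S_deep − S_surf′) = 0.
S_surf′ = S_deep − (α/β)·ΔT = 34.43 − (2.5 × 10⁻⁴/7 × 10⁻⁴)·(+0.7) = 34.1800 psu.
Increase required: 34.1800 − 31.81 = 2.3700 psu.

2.37 psu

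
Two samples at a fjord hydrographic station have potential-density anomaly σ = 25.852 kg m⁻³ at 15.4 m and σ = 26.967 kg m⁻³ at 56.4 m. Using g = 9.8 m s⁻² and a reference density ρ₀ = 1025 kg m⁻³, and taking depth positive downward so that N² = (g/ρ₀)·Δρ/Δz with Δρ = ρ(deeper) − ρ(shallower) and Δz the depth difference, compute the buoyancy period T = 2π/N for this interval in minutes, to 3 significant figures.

6.49 min

Δρ = 1026.967 − 1025.852 = 1.115 kg m⁻³ over Δz = 56.4 − 15.4 = 41 m.
N² = (9.8/1025) × (1.115/41) = 2.6001 × 10⁻⁴ s⁻².
N = √(2.6001 × 10⁻⁴) = 0.016125 rad s⁻¹, so T = 2π/N = 389.65 s = 6.4942 min ≈ 6.49 min.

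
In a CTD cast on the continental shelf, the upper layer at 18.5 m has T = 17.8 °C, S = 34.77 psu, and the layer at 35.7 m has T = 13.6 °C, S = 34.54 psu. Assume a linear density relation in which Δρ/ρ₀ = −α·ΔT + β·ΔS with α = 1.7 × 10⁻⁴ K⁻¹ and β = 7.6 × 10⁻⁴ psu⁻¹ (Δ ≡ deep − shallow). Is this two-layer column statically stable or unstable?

stable

ΔT = 13.6 − 17.8 = -4.2 K and ΔS = 34.54 − 34.77 = -0.23 psu (deep − shallow).
−αΔT = 7.14 × 10⁻⁴; βΔS = -1.748 × 10⁻⁴; sum Δρ/ρ₀ = 5.392 × 10⁻⁴.
Δρ/ρ₀ > 0, so Δρ > 0: deeper water is denser → statically stable.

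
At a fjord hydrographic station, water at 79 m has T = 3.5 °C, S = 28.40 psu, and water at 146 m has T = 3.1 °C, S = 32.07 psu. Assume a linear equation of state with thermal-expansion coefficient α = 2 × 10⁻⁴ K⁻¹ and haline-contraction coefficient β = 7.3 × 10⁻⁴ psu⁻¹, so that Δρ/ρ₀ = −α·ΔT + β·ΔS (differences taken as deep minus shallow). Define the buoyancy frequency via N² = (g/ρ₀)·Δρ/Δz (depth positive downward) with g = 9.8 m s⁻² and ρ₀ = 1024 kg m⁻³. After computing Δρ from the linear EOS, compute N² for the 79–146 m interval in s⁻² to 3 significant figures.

4.04 × 10⁻⁴ s⁻²

ΔT = -0.4 K, ΔS = +3.67 psu (deep − shallow).
Δρ/ρ₀ = −αΔT + βΔS = 8.00 × 10⁻⁵ + 2.6791 × 10⁻³ = 2.7591 × 10⁻³, so Δρ ≈ 2.825 kg m⁻³.
N² = (g/ρ₀)·Δρ/Δz = g·(Δρ/ρ₀)/Δz = 9.8 × 2.7591 × 10⁻³ / 67 = 4.0357 × 10⁻⁴ s⁻² ≈ 4.04 × 10⁻⁴ s⁻².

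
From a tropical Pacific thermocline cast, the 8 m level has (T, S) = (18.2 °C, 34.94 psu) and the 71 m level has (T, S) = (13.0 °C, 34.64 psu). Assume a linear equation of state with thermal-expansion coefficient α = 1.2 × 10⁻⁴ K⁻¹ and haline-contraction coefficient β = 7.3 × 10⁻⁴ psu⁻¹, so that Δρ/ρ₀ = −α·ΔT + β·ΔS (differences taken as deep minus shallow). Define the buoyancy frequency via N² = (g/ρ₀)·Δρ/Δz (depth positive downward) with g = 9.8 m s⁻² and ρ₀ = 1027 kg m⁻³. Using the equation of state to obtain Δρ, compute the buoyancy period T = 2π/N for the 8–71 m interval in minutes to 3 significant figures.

13.2 min

ΔT = -5.2 K, ΔS = -0.30 psu (deep − shallow).
Δρ/ρ₀ = −αΔT + βΔS = 6.24 × 10⁻⁴ − 2.19 × 10⁻⁴ = 4.05 × 10⁻⁴, so Δρ ≈ 0.4159 kg m⁻³.
N² = (g/ρ₀)·Δρ/Δz = g·(Δρ/ρ₀)/Δz = 9.8 × 4.05 × 10⁻⁴ / 63 = 6.3000 × 10⁻⁵ s⁻².
N = √(6.3000 × 10⁻⁵) = 7.9373 × 10⁻³ rad s⁻¹ → T = 2π/N = 791.60 s = 13.193 min ≈ 13.2 min.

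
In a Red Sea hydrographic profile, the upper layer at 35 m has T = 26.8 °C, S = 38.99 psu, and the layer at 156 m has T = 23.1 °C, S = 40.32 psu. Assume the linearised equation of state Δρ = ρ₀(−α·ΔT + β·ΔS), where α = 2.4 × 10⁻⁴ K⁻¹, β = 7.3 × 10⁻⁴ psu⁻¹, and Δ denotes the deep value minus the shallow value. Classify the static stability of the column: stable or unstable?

ΔT = 23.1 − 26.8 = -3.7 K and ΔS = 40.32 − 38.99 = +1.33 psu (deep − shallow).
−αΔT = 8.88 × 10⁻⁴; βΔS = 9.709 × 10⁻⁴; sum Δρ/ρ₀ = 1.8589 × 10⁻³.
Δρ/ρ₀ > 0, so Δρ > 0: deeper water is denser → statically stable.

stable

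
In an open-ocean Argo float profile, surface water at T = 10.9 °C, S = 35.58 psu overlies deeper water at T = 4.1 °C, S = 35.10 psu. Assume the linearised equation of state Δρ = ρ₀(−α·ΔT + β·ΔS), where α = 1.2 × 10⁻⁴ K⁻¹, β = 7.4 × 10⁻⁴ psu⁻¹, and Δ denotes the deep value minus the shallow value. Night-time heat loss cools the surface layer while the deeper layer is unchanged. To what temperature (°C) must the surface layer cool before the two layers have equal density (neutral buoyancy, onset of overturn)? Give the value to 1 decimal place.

7.1 °C

Neutral buoyancy requires Δρ = 0, i.e. −α(T_deep − T_surf′) + β(S_deep − S_surf) = 0.
T_surf′ = T_deep − (β/α)·ΔS = 4.1 − (7.4 × 10⁻⁴/1.2 × 10⁻⁴)·(-0.48) = 7.060 °C.
Cooling required: 10.9 − (7.060) = 3.840 °C.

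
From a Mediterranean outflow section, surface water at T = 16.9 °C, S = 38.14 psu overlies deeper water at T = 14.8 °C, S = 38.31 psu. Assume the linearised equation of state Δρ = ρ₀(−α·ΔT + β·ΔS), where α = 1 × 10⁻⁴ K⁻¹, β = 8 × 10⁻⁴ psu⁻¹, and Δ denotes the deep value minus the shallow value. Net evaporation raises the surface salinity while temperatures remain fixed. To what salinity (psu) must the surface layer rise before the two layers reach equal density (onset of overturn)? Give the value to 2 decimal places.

Neutral buoyancy requires −α(T_deep − T_surf) + β(S_deep − S_surf′) = 0.
S_surf′ = S_deep − (α/β)·ΔT = 38.31 − (1 × 10⁻⁴/8 × 10⁻⁴)·(-2.1) = 38.5725 psu.
Increase required: 38.5725 − 38.14 = 0.4325 psu.

38.57 psu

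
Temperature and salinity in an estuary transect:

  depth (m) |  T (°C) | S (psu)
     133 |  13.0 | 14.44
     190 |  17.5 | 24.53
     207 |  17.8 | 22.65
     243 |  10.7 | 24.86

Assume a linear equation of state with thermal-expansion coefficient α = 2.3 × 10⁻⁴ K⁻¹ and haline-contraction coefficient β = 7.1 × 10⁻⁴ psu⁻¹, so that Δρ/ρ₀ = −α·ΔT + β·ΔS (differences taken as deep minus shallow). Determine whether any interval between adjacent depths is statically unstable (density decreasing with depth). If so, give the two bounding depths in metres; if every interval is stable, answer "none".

190–207 m

Evaluate Δρ/ρ₀ = −αΔT + βΔS across each adjacent pair:
  133–190 m: −αΔT+βΔS = −(2.3 × 10⁻⁴)(+4.5)+(7.1 × 10⁻⁴)(+10.09) = 6.1 × 10⁻³ → stable
  190–207 m: −αΔT+βΔS = −(2.3 × 10⁻⁴)(+0.3)+(7.1 × 10⁻⁴)(-1.88) = -1.4 × 10⁻³ → UNSTABLE
  207–243 m: −αΔT+βΔS = −(2.3 × 10⁻⁴)(-7.1)+(7.1 × 10⁻⁴)(+2.21) = 3.2 × 10⁻³ → stable
The 190–207 m interval has Δρ < 0: lighter water underlies denser water.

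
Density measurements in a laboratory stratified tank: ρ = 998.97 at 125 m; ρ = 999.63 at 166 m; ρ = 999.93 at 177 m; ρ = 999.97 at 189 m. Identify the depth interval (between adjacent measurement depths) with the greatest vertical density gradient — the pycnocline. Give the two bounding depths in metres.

Compute the density gradient over each adjacent pair:
  125–166 m: Δρ/Δz = 0.66/41 = 0.016 kg m⁻⁴
  166–177 m: Δρ/Δz = 0.30/11 = 0.027 kg m⁻⁴
  177–189 m: Δρ/Δz = 0.04/12 = 3.3 × 10⁻³ kg m⁻⁴
The largest gradient is in the 166–177 m interval — the pycnocline.

166–177 m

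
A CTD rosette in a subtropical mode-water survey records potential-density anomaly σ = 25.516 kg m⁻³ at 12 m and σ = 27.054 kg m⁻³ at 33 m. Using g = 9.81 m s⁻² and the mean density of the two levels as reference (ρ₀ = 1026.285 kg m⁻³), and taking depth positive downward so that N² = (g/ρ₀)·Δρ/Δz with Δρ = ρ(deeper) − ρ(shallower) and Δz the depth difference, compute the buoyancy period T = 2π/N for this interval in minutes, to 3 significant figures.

Δρ = 1027.054 − 1025.516 = 1.538 kg m⁻³ over Δz = 33 − 12 = 21 m.
N² = (9.81/1026.285) × (1.538/21) = 7.0006 × 10⁻⁴ s⁻².
N = √(7.0006 × 10⁻⁴) = 0.026459 rad s⁻¹, so T = 2π/N = 237.47 s = 3.9578 min ≈ 3.96 min.

3.96 min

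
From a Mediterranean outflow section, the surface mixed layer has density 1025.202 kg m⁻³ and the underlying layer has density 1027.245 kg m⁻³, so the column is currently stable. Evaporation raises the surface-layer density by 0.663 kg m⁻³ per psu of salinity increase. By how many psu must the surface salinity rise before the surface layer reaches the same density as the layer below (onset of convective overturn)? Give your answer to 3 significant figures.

Density deficit of the surface layer: 1027.245 − 1025.202 = 2.043 kg m⁻³.
Required change = 2.043 / 0.663 = 3.08 psu.

3.08 psu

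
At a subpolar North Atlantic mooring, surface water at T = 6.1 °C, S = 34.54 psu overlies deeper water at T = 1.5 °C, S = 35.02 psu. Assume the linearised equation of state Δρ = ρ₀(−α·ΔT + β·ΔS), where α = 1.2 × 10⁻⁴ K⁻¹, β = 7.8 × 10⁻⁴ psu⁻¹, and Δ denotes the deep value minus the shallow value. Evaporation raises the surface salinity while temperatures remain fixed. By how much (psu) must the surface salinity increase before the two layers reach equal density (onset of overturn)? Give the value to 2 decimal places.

1.19 psu

Neutral buoyancy requires −α(T_deep − T_surf) + β(S_deep − S_surf′) = 0.
S_surf′ = S_deep − (α/β)·ΔT = 35.02 − (1.2 × 10⁻⁴/7.8 × 10⁻⁴)·(-4.6) = 35.7277 psu.
Increase required: 35.7277 − 34.54 = 1.1877 psu.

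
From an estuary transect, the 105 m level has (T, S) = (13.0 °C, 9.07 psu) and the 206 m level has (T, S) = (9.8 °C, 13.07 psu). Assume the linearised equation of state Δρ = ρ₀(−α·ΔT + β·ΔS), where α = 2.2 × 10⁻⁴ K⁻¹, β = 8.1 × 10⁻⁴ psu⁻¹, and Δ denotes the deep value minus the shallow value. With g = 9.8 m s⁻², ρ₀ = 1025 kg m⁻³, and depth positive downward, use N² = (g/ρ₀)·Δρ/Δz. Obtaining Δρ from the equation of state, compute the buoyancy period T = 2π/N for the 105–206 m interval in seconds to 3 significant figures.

ΔT = -3.2 K, ΔS = +4.00 psu (deep − shallow).
Δρ/ρ₀ = −αΔT + βΔS = 7.04 × 10⁻⁴ + 3.24 × 10⁻³ = 3.944 × 10⁻³, so Δρ ≈ 4.043 kg m⁻³.
N² = (g/ρ₀)·Δρ/Δz = g·(Δρ/ρ₀)/Δz = 9.8 × 3.944 × 10⁻³ / 101 = 3.8269 × 10⁻⁴ s⁻².
N = √(3.8269 × 10⁻⁴) = 0.019562 rad s⁻¹ → T = 2π/N = 321.19 s ≈ 321 s.

321 s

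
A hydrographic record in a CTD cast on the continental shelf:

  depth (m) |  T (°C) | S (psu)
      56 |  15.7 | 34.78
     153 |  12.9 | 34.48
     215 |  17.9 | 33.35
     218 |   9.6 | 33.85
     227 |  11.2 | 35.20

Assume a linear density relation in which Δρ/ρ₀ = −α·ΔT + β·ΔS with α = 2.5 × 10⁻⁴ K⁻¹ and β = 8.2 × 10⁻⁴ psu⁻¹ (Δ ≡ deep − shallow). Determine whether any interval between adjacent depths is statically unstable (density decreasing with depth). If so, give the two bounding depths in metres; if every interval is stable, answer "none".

Evaluate Δρ/ρ₀ = −αΔT + βΔS across each adjacent pair:
  56–153 m: −αΔT+βΔS = −(2.5 × 10⁻⁴)(-2.8)+(8.2 × 10⁻⁴)(-0.30) = 4.5 × 10⁻⁴ → stable
  153–215 m: −αΔT+βΔS = −(2.5 × 10⁻⁴)(+5.0)+(8.2 × 10⁻⁴)(-1.13) = -2.2 × 10⁻³ → UNSTABLE
  215–218 m: −αΔT+βΔS = −(2.5 × 10⁻⁴)(-8.3)+(8.2 × 10⁻⁴)(+0.50) = 2.5 × 10⁻³ → stable
  218–227 m: −αΔT+βΔS = −(2.5 × 10⁻⁴)(+1.6)+(8.2 × 10⁻⁴)(+1.35) = 7.1 × 10⁻⁴ → stable
The 153–215 m interval has Δρ < 0: lighter water underlies denser water.

153–215 m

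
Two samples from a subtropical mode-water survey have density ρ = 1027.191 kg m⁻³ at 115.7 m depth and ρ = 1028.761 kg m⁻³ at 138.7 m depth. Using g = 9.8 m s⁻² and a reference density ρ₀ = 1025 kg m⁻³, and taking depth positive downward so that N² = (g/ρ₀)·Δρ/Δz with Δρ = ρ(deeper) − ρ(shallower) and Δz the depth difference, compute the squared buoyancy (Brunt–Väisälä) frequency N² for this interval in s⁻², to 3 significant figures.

Δρ = 1028.761 − 1027.191 = 1.570 kg m⁻³ over Δz = 138.7 − 115.7 = 23 m.
N² = (9.8/1025) × (1.570/23) = 6.5264 × 10⁻⁴ s⁻² ≈ 6.53 × 10⁻⁴ s⁻².

6.53 × 10⁻⁴ s⁻²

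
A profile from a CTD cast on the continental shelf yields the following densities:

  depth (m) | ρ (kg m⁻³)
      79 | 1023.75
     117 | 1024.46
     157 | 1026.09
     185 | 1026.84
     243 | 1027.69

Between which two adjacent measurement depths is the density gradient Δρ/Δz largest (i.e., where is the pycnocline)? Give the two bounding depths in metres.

Compute the density gradient over each adjacent pair:
  79–117 m: Δρ/Δz = 0.71/38 = 0.019 kg m⁻⁴
  117–157 m: Δρ/Δz = 1.63/40 = 0.041 kg m⁻⁴
  157–185 m: Δρ/Δz = 0.75/28 = 0.027 kg m⁻⁴
  185–243 m: Δρ/Δz = 0.85/58 = 0.015 kg m⁻⁴
The largest gradient is in the 117–157 m interval — the pycnocline.

117–157 m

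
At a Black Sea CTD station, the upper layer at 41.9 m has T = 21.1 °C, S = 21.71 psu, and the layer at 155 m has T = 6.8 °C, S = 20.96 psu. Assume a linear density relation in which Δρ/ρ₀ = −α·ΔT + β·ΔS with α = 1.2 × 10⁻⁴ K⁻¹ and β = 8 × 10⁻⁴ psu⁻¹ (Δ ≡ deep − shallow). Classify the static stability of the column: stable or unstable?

stable

ΔT = 6.8 − 21.1 = -14.3 K and ΔS = 20.96 − 21.71 = -0.75 psu (deep − shallow).
−αΔT = 1.716 × 10⁻³; βΔS = -6.00 × 10⁻⁴; sum Δρ/ρ₀ = 1.116 × 10⁻³.
Δρ/ρ₀ > 0, so Δρ > 0: deeper water is denser → statically stable.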